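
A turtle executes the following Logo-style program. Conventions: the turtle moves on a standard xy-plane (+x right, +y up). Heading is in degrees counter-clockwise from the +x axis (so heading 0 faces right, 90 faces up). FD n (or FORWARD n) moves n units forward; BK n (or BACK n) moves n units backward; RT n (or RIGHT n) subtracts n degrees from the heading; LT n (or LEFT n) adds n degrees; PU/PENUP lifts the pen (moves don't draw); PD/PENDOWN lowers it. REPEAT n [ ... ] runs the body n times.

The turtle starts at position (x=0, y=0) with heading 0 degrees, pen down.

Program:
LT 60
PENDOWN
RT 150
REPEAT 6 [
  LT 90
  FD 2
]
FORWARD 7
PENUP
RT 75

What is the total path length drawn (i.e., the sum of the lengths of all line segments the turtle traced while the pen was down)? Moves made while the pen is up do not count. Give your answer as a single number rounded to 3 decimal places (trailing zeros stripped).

Answer: 19

Derivation:
Executing turtle program step by step:
Start: pos=(0,0), heading=0, pen down
LT 60: heading 0 -> 60
PD: pen down
RT 150: heading 60 -> 270
REPEAT 6 [
  -- iteration 1/6 --
  LT 90: heading 270 -> 0
  FD 2: (0,0) -> (2,0) [heading=0, draw]
  -- iteration 2/6 --
  LT 90: heading 0 -> 90
  FD 2: (2,0) -> (2,2) [heading=90, draw]
  -- iteration 3/6 --
  LT 90: heading 90 -> 180
  FD 2: (2,2) -> (0,2) [heading=180, draw]
  -- iteration 4/6 --
  LT 90: heading 180 -> 270
  FD 2: (0,2) -> (0,0) [heading=270, draw]
  -- iteration 5/6 --
  LT 90: heading 270 -> 0
  FD 2: (0,0) -> (2,0) [heading=0, draw]
  -- iteration 6/6 --
  LT 90: heading 0 -> 90
  FD 2: (2,0) -> (2,2) [heading=90, draw]
]
FD 7: (2,2) -> (2,9) [heading=90, draw]
PU: pen up
RT 75: heading 90 -> 15
Final: pos=(2,9), heading=15, 7 segment(s) drawn

Segment lengths:
  seg 1: (0,0) -> (2,0), length = 2
  seg 2: (2,0) -> (2,2), length = 2
  seg 3: (2,2) -> (0,2), length = 2
  seg 4: (0,2) -> (0,0), length = 2
  seg 5: (0,0) -> (2,0), length = 2
  seg 6: (2,0) -> (2,2), length = 2
  seg 7: (2,2) -> (2,9), length = 7
Total = 19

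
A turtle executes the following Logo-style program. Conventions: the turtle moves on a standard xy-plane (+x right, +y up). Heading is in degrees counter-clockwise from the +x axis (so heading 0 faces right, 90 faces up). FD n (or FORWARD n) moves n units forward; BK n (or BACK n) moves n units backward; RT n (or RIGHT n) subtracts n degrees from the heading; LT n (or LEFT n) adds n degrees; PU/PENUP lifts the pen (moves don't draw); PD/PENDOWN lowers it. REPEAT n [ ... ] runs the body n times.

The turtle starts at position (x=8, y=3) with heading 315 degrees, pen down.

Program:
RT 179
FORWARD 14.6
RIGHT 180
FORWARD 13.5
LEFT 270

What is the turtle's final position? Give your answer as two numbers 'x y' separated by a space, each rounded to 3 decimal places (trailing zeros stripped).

Executing turtle program step by step:
Start: pos=(8,3), heading=315, pen down
RT 179: heading 315 -> 136
FD 14.6: (8,3) -> (-2.502,13.142) [heading=136, draw]
RT 180: heading 136 -> 316
FD 13.5: (-2.502,13.142) -> (7.209,3.764) [heading=316, draw]
LT 270: heading 316 -> 226
Final: pos=(7.209,3.764), heading=226, 2 segment(s) drawn

Answer: 7.209 3.764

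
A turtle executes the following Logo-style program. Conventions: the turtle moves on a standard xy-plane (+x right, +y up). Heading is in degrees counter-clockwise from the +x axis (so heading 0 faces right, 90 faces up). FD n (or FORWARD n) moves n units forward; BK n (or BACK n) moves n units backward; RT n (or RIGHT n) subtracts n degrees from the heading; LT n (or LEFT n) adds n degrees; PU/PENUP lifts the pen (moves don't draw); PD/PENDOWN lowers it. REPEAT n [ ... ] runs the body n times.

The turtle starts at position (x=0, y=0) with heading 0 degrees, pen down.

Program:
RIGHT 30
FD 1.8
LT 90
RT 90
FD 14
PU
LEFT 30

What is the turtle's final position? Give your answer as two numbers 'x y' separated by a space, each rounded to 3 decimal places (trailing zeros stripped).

Executing turtle program step by step:
Start: pos=(0,0), heading=0, pen down
RT 30: heading 0 -> 330
FD 1.8: (0,0) -> (1.559,-0.9) [heading=330, draw]
LT 90: heading 330 -> 60
RT 90: heading 60 -> 330
FD 14: (1.559,-0.9) -> (13.683,-7.9) [heading=330, draw]
PU: pen up
LT 30: heading 330 -> 0
Final: pos=(13.683,-7.9), heading=0, 2 segment(s) drawn

Answer: 13.683 -7.9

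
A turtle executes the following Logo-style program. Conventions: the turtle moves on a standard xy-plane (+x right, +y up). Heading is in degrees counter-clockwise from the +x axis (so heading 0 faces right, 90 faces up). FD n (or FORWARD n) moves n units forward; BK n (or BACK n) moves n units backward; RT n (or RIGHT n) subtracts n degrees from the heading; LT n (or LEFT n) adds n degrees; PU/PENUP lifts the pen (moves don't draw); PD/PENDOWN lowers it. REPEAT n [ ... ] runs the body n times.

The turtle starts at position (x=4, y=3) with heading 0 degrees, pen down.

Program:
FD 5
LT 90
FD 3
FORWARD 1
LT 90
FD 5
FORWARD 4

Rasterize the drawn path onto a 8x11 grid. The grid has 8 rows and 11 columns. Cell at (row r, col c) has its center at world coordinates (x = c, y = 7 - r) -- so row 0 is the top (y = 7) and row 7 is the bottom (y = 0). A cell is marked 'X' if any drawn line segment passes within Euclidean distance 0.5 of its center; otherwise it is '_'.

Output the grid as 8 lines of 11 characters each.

Answer: XXXXXXXXXX_
_________X_
_________X_
_________X_
____XXXXXX_
___________
___________
___________

Derivation:
Segment 0: (4,3) -> (9,3)
Segment 1: (9,3) -> (9,6)
Segment 2: (9,6) -> (9,7)
Segment 3: (9,7) -> (4,7)
Segment 4: (4,7) -> (0,7)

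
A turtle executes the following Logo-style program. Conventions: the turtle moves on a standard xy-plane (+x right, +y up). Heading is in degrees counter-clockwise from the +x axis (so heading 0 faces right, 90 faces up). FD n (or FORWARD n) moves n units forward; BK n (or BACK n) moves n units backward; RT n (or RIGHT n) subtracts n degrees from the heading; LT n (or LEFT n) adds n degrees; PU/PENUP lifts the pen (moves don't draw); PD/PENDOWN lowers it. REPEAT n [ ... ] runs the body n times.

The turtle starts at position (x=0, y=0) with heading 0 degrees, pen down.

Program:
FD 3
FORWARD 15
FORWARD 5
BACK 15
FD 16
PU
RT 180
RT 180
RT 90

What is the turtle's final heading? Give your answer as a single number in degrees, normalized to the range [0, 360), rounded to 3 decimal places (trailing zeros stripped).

Executing turtle program step by step:
Start: pos=(0,0), heading=0, pen down
FD 3: (0,0) -> (3,0) [heading=0, draw]
FD 15: (3,0) -> (18,0) [heading=0, draw]
FD 5: (18,0) -> (23,0) [heading=0, draw]
BK 15: (23,0) -> (8,0) [heading=0, draw]
FD 16: (8,0) -> (24,0) [heading=0, draw]
PU: pen up
RT 180: heading 0 -> 180
RT 180: heading 180 -> 0
RT 90: heading 0 -> 270
Final: pos=(24,0), heading=270, 5 segment(s) drawn

Answer: 270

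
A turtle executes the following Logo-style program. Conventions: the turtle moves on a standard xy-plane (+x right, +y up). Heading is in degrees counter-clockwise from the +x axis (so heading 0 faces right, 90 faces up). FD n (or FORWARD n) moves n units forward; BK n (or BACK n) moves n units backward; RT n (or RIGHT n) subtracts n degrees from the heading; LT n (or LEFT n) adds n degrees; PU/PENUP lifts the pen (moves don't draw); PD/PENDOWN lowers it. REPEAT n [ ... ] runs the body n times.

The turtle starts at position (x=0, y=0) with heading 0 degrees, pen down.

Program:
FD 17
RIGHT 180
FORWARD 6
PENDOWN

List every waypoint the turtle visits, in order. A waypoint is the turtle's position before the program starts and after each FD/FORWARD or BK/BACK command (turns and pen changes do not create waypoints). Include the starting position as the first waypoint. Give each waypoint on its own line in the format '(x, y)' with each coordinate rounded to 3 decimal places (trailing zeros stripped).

Answer: (0, 0)
(17, 0)
(11, 0)

Derivation:
Executing turtle program step by step:
Start: pos=(0,0), heading=0, pen down
FD 17: (0,0) -> (17,0) [heading=0, draw]
RT 180: heading 0 -> 180
FD 6: (17,0) -> (11,0) [heading=180, draw]
PD: pen down
Final: pos=(11,0), heading=180, 2 segment(s) drawn
Waypoints (3 total):
(0, 0)
(17, 0)
(11, 0)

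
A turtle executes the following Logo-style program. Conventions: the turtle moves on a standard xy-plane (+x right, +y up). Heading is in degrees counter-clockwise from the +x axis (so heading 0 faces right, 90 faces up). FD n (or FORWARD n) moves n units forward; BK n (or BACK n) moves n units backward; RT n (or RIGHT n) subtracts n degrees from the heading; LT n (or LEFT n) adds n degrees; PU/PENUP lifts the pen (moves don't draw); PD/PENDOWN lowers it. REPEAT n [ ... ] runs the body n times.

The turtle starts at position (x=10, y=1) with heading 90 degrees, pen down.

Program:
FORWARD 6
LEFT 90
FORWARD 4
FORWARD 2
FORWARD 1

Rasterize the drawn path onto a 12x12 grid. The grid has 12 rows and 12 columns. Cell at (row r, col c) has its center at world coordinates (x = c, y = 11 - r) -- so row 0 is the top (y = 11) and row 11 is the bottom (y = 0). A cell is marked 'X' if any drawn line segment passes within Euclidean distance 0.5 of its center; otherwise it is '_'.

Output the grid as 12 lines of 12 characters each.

Segment 0: (10,1) -> (10,7)
Segment 1: (10,7) -> (6,7)
Segment 2: (6,7) -> (4,7)
Segment 3: (4,7) -> (3,7)

Answer: ____________
____________
____________
____________
___XXXXXXXX_
__________X_
__________X_
__________X_
__________X_
__________X_
__________X_
____________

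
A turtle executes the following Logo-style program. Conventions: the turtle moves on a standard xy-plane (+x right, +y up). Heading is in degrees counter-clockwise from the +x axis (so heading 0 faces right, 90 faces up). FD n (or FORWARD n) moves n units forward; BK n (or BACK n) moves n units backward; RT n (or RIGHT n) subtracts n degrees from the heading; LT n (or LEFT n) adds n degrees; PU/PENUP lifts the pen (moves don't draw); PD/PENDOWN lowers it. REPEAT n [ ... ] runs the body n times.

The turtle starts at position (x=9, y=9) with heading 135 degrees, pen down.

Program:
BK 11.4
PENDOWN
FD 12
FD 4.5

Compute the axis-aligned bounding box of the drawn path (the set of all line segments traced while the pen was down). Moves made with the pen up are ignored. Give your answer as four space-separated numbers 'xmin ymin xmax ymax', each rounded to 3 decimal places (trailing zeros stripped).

Answer: 5.394 0.939 17.061 12.606

Derivation:
Executing turtle program step by step:
Start: pos=(9,9), heading=135, pen down
BK 11.4: (9,9) -> (17.061,0.939) [heading=135, draw]
PD: pen down
FD 12: (17.061,0.939) -> (8.576,9.424) [heading=135, draw]
FD 4.5: (8.576,9.424) -> (5.394,12.606) [heading=135, draw]
Final: pos=(5.394,12.606), heading=135, 3 segment(s) drawn

Segment endpoints: x in {5.394, 8.576, 9, 17.061}, y in {0.939, 9, 9.424, 12.606}
xmin=5.394, ymin=0.939, xmax=17.061, ymax=12.606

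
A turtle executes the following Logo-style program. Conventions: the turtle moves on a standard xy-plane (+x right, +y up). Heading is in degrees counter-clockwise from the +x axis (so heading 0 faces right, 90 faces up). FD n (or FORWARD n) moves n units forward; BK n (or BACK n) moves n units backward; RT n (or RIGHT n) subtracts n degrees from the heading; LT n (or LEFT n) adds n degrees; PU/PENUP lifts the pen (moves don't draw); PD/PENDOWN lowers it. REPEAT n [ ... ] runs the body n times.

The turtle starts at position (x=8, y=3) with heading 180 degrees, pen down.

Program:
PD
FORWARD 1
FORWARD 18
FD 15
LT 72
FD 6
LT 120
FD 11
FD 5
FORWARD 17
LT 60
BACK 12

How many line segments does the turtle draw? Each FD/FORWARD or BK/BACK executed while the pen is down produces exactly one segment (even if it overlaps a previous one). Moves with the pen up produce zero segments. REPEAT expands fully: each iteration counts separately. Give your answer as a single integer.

Answer: 8

Derivation:
Executing turtle program step by step:
Start: pos=(8,3), heading=180, pen down
PD: pen down
FD 1: (8,3) -> (7,3) [heading=180, draw]
FD 18: (7,3) -> (-11,3) [heading=180, draw]
FD 15: (-11,3) -> (-26,3) [heading=180, draw]
LT 72: heading 180 -> 252
FD 6: (-26,3) -> (-27.854,-2.706) [heading=252, draw]
LT 120: heading 252 -> 12
FD 11: (-27.854,-2.706) -> (-17.094,-0.419) [heading=12, draw]
FD 5: (-17.094,-0.419) -> (-12.204,0.62) [heading=12, draw]
FD 17: (-12.204,0.62) -> (4.425,4.155) [heading=12, draw]
LT 60: heading 12 -> 72
BK 12: (4.425,4.155) -> (0.717,-7.258) [heading=72, draw]
Final: pos=(0.717,-7.258), heading=72, 8 segment(s) drawn
Segments drawn: 8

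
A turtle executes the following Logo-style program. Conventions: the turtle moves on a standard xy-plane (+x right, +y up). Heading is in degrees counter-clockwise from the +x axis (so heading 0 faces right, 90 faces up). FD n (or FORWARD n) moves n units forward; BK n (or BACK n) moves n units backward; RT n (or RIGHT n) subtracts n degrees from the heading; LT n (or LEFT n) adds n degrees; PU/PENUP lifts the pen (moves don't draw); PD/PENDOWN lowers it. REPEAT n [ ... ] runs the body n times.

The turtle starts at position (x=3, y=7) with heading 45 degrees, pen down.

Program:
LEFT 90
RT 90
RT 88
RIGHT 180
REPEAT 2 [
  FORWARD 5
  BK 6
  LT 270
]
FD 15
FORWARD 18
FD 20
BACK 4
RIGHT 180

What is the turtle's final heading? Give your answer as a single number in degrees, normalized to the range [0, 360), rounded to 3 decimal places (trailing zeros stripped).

Executing turtle program step by step:
Start: pos=(3,7), heading=45, pen down
LT 90: heading 45 -> 135
RT 90: heading 135 -> 45
RT 88: heading 45 -> 317
RT 180: heading 317 -> 137
REPEAT 2 [
  -- iteration 1/2 --
  FD 5: (3,7) -> (-0.657,10.41) [heading=137, draw]
  BK 6: (-0.657,10.41) -> (3.731,6.318) [heading=137, draw]
  LT 270: heading 137 -> 47
  -- iteration 2/2 --
  FD 5: (3.731,6.318) -> (7.141,9.975) [heading=47, draw]
  BK 6: (7.141,9.975) -> (3.049,5.587) [heading=47, draw]
  LT 270: heading 47 -> 317
]
FD 15: (3.049,5.587) -> (14.02,-4.643) [heading=317, draw]
FD 18: (14.02,-4.643) -> (27.184,-16.919) [heading=317, draw]
FD 20: (27.184,-16.919) -> (41.811,-30.559) [heading=317, draw]
BK 4: (41.811,-30.559) -> (38.886,-27.831) [heading=317, draw]
RT 180: heading 317 -> 137
Final: pos=(38.886,-27.831), heading=137, 8 segment(s) drawn

Answer: 137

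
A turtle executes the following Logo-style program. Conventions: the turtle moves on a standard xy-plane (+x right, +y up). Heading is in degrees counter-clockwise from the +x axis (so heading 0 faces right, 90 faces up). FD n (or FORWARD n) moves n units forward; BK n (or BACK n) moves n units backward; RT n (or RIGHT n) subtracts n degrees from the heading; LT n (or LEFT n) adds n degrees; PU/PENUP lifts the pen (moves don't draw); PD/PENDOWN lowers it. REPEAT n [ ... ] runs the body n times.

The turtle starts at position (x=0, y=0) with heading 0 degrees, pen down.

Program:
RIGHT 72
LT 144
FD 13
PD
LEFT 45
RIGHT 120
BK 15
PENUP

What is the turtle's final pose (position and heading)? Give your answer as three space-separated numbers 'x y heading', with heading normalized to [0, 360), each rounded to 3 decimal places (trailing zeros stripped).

Executing turtle program step by step:
Start: pos=(0,0), heading=0, pen down
RT 72: heading 0 -> 288
LT 144: heading 288 -> 72
FD 13: (0,0) -> (4.017,12.364) [heading=72, draw]
PD: pen down
LT 45: heading 72 -> 117
RT 120: heading 117 -> 357
BK 15: (4.017,12.364) -> (-10.962,13.149) [heading=357, draw]
PU: pen up
Final: pos=(-10.962,13.149), heading=357, 2 segment(s) drawn

Answer: -10.962 13.149 357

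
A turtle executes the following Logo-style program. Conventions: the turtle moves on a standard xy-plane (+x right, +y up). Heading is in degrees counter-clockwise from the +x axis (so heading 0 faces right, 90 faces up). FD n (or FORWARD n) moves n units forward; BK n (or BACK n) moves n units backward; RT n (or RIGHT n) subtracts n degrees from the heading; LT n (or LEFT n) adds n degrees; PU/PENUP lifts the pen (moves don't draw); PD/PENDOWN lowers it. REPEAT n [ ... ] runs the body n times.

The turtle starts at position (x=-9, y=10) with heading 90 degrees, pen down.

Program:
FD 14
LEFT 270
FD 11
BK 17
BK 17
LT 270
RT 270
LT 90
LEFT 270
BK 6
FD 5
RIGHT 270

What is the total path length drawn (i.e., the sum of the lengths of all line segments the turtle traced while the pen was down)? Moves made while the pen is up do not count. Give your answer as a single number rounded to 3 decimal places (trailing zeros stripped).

Executing turtle program step by step:
Start: pos=(-9,10), heading=90, pen down
FD 14: (-9,10) -> (-9,24) [heading=90, draw]
LT 270: heading 90 -> 0
FD 11: (-9,24) -> (2,24) [heading=0, draw]
BK 17: (2,24) -> (-15,24) [heading=0, draw]
BK 17: (-15,24) -> (-32,24) [heading=0, draw]
LT 270: heading 0 -> 270
RT 270: heading 270 -> 0
LT 90: heading 0 -> 90
LT 270: heading 90 -> 0
BK 6: (-32,24) -> (-38,24) [heading=0, draw]
FD 5: (-38,24) -> (-33,24) [heading=0, draw]
RT 270: heading 0 -> 90
Final: pos=(-33,24), heading=90, 6 segment(s) drawn

Segment lengths:
  seg 1: (-9,10) -> (-9,24), length = 14
  seg 2: (-9,24) -> (2,24), length = 11
  seg 3: (2,24) -> (-15,24), length = 17
  seg 4: (-15,24) -> (-32,24), length = 17
  seg 5: (-32,24) -> (-38,24), length = 6
  seg 6: (-38,24) -> (-33,24), length = 5
Total = 70

Answer: 70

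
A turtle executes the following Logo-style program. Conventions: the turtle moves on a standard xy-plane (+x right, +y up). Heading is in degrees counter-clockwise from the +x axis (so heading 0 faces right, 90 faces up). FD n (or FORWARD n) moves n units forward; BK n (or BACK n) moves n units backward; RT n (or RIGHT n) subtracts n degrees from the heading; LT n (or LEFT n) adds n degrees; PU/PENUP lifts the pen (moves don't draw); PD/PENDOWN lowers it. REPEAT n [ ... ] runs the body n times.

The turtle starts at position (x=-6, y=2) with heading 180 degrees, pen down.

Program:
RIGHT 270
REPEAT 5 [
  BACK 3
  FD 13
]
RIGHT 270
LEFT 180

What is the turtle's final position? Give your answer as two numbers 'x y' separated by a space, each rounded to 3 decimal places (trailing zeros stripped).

Answer: -6 -48

Derivation:
Executing turtle program step by step:
Start: pos=(-6,2), heading=180, pen down
RT 270: heading 180 -> 270
REPEAT 5 [
  -- iteration 1/5 --
  BK 3: (-6,2) -> (-6,5) [heading=270, draw]
  FD 13: (-6,5) -> (-6,-8) [heading=270, draw]
  -- iteration 2/5 --
  BK 3: (-6,-8) -> (-6,-5) [heading=270, draw]
  FD 13: (-6,-5) -> (-6,-18) [heading=270, draw]
  -- iteration 3/5 --
  BK 3: (-6,-18) -> (-6,-15) [heading=270, draw]
  FD 13: (-6,-15) -> (-6,-28) [heading=270, draw]
  -- iteration 4/5 --
  BK 3: (-6,-28) -> (-6,-25) [heading=270, draw]
  FD 13: (-6,-25) -> (-6,-38) [heading=270, draw]
  -- iteration 5/5 --
  BK 3: (-6,-38) -> (-6,-35) [heading=270, draw]
  FD 13: (-6,-35) -> (-6,-48) [heading=270, draw]
]
RT 270: heading 270 -> 0
LT 180: heading 0 -> 180
Final: pos=(-6,-48), heading=180, 10 segment(s) drawn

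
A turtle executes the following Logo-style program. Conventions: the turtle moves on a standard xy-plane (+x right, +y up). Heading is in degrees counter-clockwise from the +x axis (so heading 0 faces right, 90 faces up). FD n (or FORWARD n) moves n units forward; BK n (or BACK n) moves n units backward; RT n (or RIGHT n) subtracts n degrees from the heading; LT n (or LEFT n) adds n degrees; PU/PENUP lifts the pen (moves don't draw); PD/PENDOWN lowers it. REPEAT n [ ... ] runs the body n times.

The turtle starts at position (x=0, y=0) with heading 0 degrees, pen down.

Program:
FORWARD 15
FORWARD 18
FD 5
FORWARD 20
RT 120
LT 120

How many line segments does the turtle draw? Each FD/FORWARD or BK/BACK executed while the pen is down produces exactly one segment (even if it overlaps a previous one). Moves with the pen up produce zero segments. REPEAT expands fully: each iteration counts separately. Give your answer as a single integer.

Executing turtle program step by step:
Start: pos=(0,0), heading=0, pen down
FD 15: (0,0) -> (15,0) [heading=0, draw]
FD 18: (15,0) -> (33,0) [heading=0, draw]
FD 5: (33,0) -> (38,0) [heading=0, draw]
FD 20: (38,0) -> (58,0) [heading=0, draw]
RT 120: heading 0 -> 240
LT 120: heading 240 -> 0
Final: pos=(58,0), heading=0, 4 segment(s) drawn
Segments drawn: 4

Answer: 4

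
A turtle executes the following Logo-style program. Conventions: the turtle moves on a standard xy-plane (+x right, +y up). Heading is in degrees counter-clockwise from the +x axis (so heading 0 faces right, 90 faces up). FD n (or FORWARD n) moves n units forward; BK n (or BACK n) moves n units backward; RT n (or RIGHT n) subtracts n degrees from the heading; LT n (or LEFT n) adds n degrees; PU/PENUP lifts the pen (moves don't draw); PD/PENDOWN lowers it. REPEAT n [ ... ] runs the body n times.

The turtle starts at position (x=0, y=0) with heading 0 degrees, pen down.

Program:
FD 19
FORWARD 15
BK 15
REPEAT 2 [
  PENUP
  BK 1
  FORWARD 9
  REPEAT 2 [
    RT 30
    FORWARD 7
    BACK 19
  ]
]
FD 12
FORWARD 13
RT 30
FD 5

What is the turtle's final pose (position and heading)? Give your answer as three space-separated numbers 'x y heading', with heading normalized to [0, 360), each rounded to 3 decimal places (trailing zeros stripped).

Executing turtle program step by step:
Start: pos=(0,0), heading=0, pen down
FD 19: (0,0) -> (19,0) [heading=0, draw]
FD 15: (19,0) -> (34,0) [heading=0, draw]
BK 15: (34,0) -> (19,0) [heading=0, draw]
REPEAT 2 [
  -- iteration 1/2 --
  PU: pen up
  BK 1: (19,0) -> (18,0) [heading=0, move]
  FD 9: (18,0) -> (27,0) [heading=0, move]
  REPEAT 2 [
    -- iteration 1/2 --
    RT 30: heading 0 -> 330
    FD 7: (27,0) -> (33.062,-3.5) [heading=330, move]
    BK 19: (33.062,-3.5) -> (16.608,6) [heading=330, move]
    -- iteration 2/2 --
    RT 30: heading 330 -> 300
    FD 7: (16.608,6) -> (20.108,-0.062) [heading=300, move]
    BK 19: (20.108,-0.062) -> (10.608,16.392) [heading=300, move]
  ]
  -- iteration 2/2 --
  PU: pen up
  BK 1: (10.608,16.392) -> (10.108,17.258) [heading=300, move]
  FD 9: (10.108,17.258) -> (14.608,9.464) [heading=300, move]
  REPEAT 2 [
    -- iteration 1/2 --
    RT 30: heading 300 -> 270
    FD 7: (14.608,9.464) -> (14.608,2.464) [heading=270, move]
    BK 19: (14.608,2.464) -> (14.608,21.464) [heading=270, move]
    -- iteration 2/2 --
    RT 30: heading 270 -> 240
    FD 7: (14.608,21.464) -> (11.108,15.402) [heading=240, move]
    BK 19: (11.108,15.402) -> (20.608,31.856) [heading=240, move]
  ]
]
FD 12: (20.608,31.856) -> (14.608,21.464) [heading=240, move]
FD 13: (14.608,21.464) -> (8.108,10.206) [heading=240, move]
RT 30: heading 240 -> 210
FD 5: (8.108,10.206) -> (3.778,7.706) [heading=210, move]
Final: pos=(3.778,7.706), heading=210, 3 segment(s) drawn

Answer: 3.778 7.706 210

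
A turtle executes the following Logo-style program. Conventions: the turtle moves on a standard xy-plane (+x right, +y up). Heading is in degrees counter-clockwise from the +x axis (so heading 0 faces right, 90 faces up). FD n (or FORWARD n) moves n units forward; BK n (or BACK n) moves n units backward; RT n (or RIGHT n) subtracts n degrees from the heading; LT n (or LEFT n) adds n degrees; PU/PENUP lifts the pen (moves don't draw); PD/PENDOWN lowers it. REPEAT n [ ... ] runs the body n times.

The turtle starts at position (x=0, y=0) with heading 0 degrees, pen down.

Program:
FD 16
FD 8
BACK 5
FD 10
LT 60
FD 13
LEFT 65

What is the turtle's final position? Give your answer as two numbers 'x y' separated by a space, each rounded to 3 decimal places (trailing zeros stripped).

Answer: 35.5 11.258

Derivation:
Executing turtle program step by step:
Start: pos=(0,0), heading=0, pen down
FD 16: (0,0) -> (16,0) [heading=0, draw]
FD 8: (16,0) -> (24,0) [heading=0, draw]
BK 5: (24,0) -> (19,0) [heading=0, draw]
FD 10: (19,0) -> (29,0) [heading=0, draw]
LT 60: heading 0 -> 60
FD 13: (29,0) -> (35.5,11.258) [heading=60, draw]
LT 65: heading 60 -> 125
Final: pos=(35.5,11.258), heading=125, 5 segment(s) drawn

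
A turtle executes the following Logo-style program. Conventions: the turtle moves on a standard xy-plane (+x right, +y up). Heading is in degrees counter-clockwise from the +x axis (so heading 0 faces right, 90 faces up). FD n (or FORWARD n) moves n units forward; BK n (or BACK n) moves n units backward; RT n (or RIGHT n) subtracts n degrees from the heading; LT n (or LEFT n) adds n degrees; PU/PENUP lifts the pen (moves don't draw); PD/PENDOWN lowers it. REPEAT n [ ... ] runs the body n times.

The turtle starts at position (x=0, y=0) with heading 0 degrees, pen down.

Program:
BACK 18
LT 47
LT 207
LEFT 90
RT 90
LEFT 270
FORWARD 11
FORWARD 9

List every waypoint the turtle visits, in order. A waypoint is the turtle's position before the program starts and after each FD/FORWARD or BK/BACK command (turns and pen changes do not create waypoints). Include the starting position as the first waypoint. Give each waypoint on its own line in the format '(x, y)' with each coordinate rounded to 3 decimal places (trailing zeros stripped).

Executing turtle program step by step:
Start: pos=(0,0), heading=0, pen down
BK 18: (0,0) -> (-18,0) [heading=0, draw]
LT 47: heading 0 -> 47
LT 207: heading 47 -> 254
LT 90: heading 254 -> 344
RT 90: heading 344 -> 254
LT 270: heading 254 -> 164
FD 11: (-18,0) -> (-28.574,3.032) [heading=164, draw]
FD 9: (-28.574,3.032) -> (-37.225,5.513) [heading=164, draw]
Final: pos=(-37.225,5.513), heading=164, 3 segment(s) drawn
Waypoints (4 total):
(0, 0)
(-18, 0)
(-28.574, 3.032)
(-37.225, 5.513)

Answer: (0, 0)
(-18, 0)
(-28.574, 3.032)
(-37.225, 5.513)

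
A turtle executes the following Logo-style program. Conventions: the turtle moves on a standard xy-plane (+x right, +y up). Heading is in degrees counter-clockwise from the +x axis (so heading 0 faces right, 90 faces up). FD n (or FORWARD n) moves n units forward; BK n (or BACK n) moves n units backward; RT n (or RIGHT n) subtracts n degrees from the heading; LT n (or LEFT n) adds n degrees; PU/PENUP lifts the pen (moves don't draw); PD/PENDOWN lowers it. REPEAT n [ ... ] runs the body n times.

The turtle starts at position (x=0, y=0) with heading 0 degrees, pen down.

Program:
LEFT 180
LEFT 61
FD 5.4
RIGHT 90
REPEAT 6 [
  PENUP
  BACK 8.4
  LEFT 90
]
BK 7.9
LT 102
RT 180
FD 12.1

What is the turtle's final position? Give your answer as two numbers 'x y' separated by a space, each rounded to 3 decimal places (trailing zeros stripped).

Answer: -1.646 -9.19

Derivation:
Executing turtle program step by step:
Start: pos=(0,0), heading=0, pen down
LT 180: heading 0 -> 180
LT 61: heading 180 -> 241
FD 5.4: (0,0) -> (-2.618,-4.723) [heading=241, draw]
RT 90: heading 241 -> 151
REPEAT 6 [
  -- iteration 1/6 --
  PU: pen up
  BK 8.4: (-2.618,-4.723) -> (4.729,-8.795) [heading=151, move]
  LT 90: heading 151 -> 241
  -- iteration 2/6 --
  PU: pen up
  BK 8.4: (4.729,-8.795) -> (8.801,-1.449) [heading=241, move]
  LT 90: heading 241 -> 331
  -- iteration 3/6 --
  PU: pen up
  BK 8.4: (8.801,-1.449) -> (1.454,2.624) [heading=331, move]
  LT 90: heading 331 -> 61
  -- iteration 4/6 --
  PU: pen up
  BK 8.4: (1.454,2.624) -> (-2.618,-4.723) [heading=61, move]
  LT 90: heading 61 -> 151
  -- iteration 5/6 --
  PU: pen up
  BK 8.4: (-2.618,-4.723) -> (4.729,-8.795) [heading=151, move]
  LT 90: heading 151 -> 241
  -- iteration 6/6 --
  PU: pen up
  BK 8.4: (4.729,-8.795) -> (8.801,-1.449) [heading=241, move]
  LT 90: heading 241 -> 331
]
BK 7.9: (8.801,-1.449) -> (1.892,2.381) [heading=331, move]
LT 102: heading 331 -> 73
RT 180: heading 73 -> 253
FD 12.1: (1.892,2.381) -> (-1.646,-9.19) [heading=253, move]
Final: pos=(-1.646,-9.19), heading=253, 1 segment(s) drawn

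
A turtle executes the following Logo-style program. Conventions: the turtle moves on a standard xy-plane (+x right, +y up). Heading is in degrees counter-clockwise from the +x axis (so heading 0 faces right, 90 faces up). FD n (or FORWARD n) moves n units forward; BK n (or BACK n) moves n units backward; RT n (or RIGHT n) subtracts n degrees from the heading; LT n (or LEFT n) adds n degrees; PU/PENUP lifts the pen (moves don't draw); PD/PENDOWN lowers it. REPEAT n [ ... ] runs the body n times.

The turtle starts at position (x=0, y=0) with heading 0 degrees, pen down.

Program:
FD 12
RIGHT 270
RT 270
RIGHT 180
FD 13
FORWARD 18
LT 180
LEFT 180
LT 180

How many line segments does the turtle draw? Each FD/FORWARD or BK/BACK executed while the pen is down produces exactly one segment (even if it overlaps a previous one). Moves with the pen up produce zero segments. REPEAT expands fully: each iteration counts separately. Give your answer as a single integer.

Answer: 3

Derivation:
Executing turtle program step by step:
Start: pos=(0,0), heading=0, pen down
FD 12: (0,0) -> (12,0) [heading=0, draw]
RT 270: heading 0 -> 90
RT 270: heading 90 -> 180
RT 180: heading 180 -> 0
FD 13: (12,0) -> (25,0) [heading=0, draw]
FD 18: (25,0) -> (43,0) [heading=0, draw]
LT 180: heading 0 -> 180
LT 180: heading 180 -> 0
LT 180: heading 0 -> 180
Final: pos=(43,0), heading=180, 3 segment(s) drawn
Segments drawn: 3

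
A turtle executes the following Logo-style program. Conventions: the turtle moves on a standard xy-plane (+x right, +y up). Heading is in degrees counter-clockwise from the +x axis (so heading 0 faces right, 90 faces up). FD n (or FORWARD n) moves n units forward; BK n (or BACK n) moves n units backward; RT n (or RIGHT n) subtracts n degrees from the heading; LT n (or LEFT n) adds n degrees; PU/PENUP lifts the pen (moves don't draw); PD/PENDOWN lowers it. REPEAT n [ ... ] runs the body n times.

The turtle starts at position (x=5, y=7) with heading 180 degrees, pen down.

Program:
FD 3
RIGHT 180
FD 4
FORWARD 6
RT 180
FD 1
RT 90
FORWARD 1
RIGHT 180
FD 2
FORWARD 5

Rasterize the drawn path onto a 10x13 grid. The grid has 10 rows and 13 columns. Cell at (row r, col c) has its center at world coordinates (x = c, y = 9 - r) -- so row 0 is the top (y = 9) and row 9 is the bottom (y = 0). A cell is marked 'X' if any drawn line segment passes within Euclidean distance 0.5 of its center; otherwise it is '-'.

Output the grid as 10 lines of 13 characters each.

Segment 0: (5,7) -> (2,7)
Segment 1: (2,7) -> (6,7)
Segment 2: (6,7) -> (12,7)
Segment 3: (12,7) -> (11,7)
Segment 4: (11,7) -> (11,8)
Segment 5: (11,8) -> (11,6)
Segment 6: (11,6) -> (11,1)

Answer: -------------
-----------X-
--XXXXXXXXXXX
-----------X-
-----------X-
-----------X-
-----------X-
-----------X-
-----------X-
-------------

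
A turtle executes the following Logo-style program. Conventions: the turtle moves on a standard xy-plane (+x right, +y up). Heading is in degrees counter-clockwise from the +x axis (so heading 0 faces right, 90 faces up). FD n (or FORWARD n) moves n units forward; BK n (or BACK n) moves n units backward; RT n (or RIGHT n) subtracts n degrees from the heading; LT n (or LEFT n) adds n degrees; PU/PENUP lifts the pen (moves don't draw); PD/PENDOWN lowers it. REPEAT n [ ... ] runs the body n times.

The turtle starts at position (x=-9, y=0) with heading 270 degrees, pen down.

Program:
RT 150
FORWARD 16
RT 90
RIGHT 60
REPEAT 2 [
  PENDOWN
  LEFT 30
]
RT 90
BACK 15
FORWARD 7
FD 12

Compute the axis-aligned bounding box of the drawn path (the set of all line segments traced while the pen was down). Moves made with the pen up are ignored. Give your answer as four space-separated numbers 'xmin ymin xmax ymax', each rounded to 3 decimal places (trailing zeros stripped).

Executing turtle program step by step:
Start: pos=(-9,0), heading=270, pen down
RT 150: heading 270 -> 120
FD 16: (-9,0) -> (-17,13.856) [heading=120, draw]
RT 90: heading 120 -> 30
RT 60: heading 30 -> 330
REPEAT 2 [
  -- iteration 1/2 --
  PD: pen down
  LT 30: heading 330 -> 0
  -- iteration 2/2 --
  PD: pen down
  LT 30: heading 0 -> 30
]
RT 90: heading 30 -> 300
BK 15: (-17,13.856) -> (-24.5,26.847) [heading=300, draw]
FD 7: (-24.5,26.847) -> (-21,20.785) [heading=300, draw]
FD 12: (-21,20.785) -> (-15,10.392) [heading=300, draw]
Final: pos=(-15,10.392), heading=300, 4 segment(s) drawn

Segment endpoints: x in {-24.5, -21, -17, -15, -9}, y in {0, 10.392, 13.856, 20.785, 26.847}
xmin=-24.5, ymin=0, xmax=-9, ymax=26.847

Answer: -24.5 0 -9 26.847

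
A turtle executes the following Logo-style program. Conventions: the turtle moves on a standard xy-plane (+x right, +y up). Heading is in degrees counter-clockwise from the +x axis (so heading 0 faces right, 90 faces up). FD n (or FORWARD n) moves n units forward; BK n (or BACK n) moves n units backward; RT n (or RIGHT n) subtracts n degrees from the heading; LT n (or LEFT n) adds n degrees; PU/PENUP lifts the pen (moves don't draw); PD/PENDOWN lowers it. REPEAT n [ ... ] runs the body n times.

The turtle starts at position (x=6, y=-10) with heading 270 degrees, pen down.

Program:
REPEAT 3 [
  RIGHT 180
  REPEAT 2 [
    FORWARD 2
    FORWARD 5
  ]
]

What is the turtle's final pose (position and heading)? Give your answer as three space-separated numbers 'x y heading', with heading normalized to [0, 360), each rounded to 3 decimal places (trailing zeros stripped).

Executing turtle program step by step:
Start: pos=(6,-10), heading=270, pen down
REPEAT 3 [
  -- iteration 1/3 --
  RT 180: heading 270 -> 90
  REPEAT 2 [
    -- iteration 1/2 --
    FD 2: (6,-10) -> (6,-8) [heading=90, draw]
    FD 5: (6,-8) -> (6,-3) [heading=90, draw]
    -- iteration 2/2 --
    FD 2: (6,-3) -> (6,-1) [heading=90, draw]
    FD 5: (6,-1) -> (6,4) [heading=90, draw]
  ]
  -- iteration 2/3 --
  RT 180: heading 90 -> 270
  REPEAT 2 [
    -- iteration 1/2 --
    FD 2: (6,4) -> (6,2) [heading=270, draw]
    FD 5: (6,2) -> (6,-3) [heading=270, draw]
    -- iteration 2/2 --
    FD 2: (6,-3) -> (6,-5) [heading=270, draw]
    FD 5: (6,-5) -> (6,-10) [heading=270, draw]
  ]
  -- iteration 3/3 --
  RT 180: heading 270 -> 90
  REPEAT 2 [
    -- iteration 1/2 --
    FD 2: (6,-10) -> (6,-8) [heading=90, draw]
    FD 5: (6,-8) -> (6,-3) [heading=90, draw]
    -- iteration 2/2 --
    FD 2: (6,-3) -> (6,-1) [heading=90, draw]
    FD 5: (6,-1) -> (6,4) [heading=90, draw]
  ]
]
Final: pos=(6,4), heading=90, 12 segment(s) drawn

Answer: 6 4 90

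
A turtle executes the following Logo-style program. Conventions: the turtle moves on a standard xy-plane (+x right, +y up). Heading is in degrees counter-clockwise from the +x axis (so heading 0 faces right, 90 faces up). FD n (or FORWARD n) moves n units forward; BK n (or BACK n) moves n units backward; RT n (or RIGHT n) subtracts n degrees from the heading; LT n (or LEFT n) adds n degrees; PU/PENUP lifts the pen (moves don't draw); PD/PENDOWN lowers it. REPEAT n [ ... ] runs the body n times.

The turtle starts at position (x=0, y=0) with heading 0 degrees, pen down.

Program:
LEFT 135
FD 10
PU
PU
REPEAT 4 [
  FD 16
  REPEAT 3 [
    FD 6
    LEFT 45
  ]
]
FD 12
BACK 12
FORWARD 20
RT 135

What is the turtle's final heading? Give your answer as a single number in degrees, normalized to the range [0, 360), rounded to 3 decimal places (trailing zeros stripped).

Executing turtle program step by step:
Start: pos=(0,0), heading=0, pen down
LT 135: heading 0 -> 135
FD 10: (0,0) -> (-7.071,7.071) [heading=135, draw]
PU: pen up
PU: pen up
REPEAT 4 [
  -- iteration 1/4 --
  FD 16: (-7.071,7.071) -> (-18.385,18.385) [heading=135, move]
  REPEAT 3 [
    -- iteration 1/3 --
    FD 6: (-18.385,18.385) -> (-22.627,22.627) [heading=135, move]
    LT 45: heading 135 -> 180
    -- iteration 2/3 --
    FD 6: (-22.627,22.627) -> (-28.627,22.627) [heading=180, move]
    LT 45: heading 180 -> 225
    -- iteration 3/3 --
    FD 6: (-28.627,22.627) -> (-32.87,18.385) [heading=225, move]
    LT 45: heading 225 -> 270
  ]
  -- iteration 2/4 --
  FD 16: (-32.87,18.385) -> (-32.87,2.385) [heading=270, move]
  REPEAT 3 [
    -- iteration 1/3 --
    FD 6: (-32.87,2.385) -> (-32.87,-3.615) [heading=270, move]
    LT 45: heading 270 -> 315
    -- iteration 2/3 --
    FD 6: (-32.87,-3.615) -> (-28.627,-7.858) [heading=315, move]
    LT 45: heading 315 -> 0
    -- iteration 3/3 --
    FD 6: (-28.627,-7.858) -> (-22.627,-7.858) [heading=0, move]
    LT 45: heading 0 -> 45
  ]
  -- iteration 3/4 --
  FD 16: (-22.627,-7.858) -> (-11.314,3.456) [heading=45, move]
  REPEAT 3 [
    -- iteration 1/3 --
    FD 6: (-11.314,3.456) -> (-7.071,7.698) [heading=45, move]
    LT 45: heading 45 -> 90
    -- iteration 2/3 --
    FD 6: (-7.071,7.698) -> (-7.071,13.698) [heading=90, move]
    LT 45: heading 90 -> 135
    -- iteration 3/3 --
    FD 6: (-7.071,13.698) -> (-11.314,17.941) [heading=135, move]
    LT 45: heading 135 -> 180
  ]
  -- iteration 4/4 --
  FD 16: (-11.314,17.941) -> (-27.314,17.941) [heading=180, move]
  REPEAT 3 [
    -- iteration 1/3 --
    FD 6: (-27.314,17.941) -> (-33.314,17.941) [heading=180, move]
    LT 45: heading 180 -> 225
    -- iteration 2/3 --
    FD 6: (-33.314,17.941) -> (-37.556,13.698) [heading=225, move]
    LT 45: heading 225 -> 270
    -- iteration 3/3 --
    FD 6: (-37.556,13.698) -> (-37.556,7.698) [heading=270, move]
    LT 45: heading 270 -> 315
  ]
]
FD 12: (-37.556,7.698) -> (-29.071,-0.787) [heading=315, move]
BK 12: (-29.071,-0.787) -> (-37.556,7.698) [heading=315, move]
FD 20: (-37.556,7.698) -> (-23.414,-6.444) [heading=315, move]
RT 135: heading 315 -> 180
Final: pos=(-23.414,-6.444), heading=180, 1 segment(s) drawn

Answer: 180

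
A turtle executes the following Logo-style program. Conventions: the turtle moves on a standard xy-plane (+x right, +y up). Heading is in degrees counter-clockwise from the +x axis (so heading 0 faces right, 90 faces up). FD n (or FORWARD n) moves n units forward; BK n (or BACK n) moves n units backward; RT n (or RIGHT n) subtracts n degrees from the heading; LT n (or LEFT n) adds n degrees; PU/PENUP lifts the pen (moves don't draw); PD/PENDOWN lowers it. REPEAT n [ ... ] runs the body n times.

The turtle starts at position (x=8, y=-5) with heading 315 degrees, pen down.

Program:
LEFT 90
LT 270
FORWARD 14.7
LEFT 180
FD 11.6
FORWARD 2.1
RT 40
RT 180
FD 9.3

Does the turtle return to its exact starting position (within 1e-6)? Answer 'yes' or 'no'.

Answer: no

Derivation:
Executing turtle program step by step:
Start: pos=(8,-5), heading=315, pen down
LT 90: heading 315 -> 45
LT 270: heading 45 -> 315
FD 14.7: (8,-5) -> (18.394,-15.394) [heading=315, draw]
LT 180: heading 315 -> 135
FD 11.6: (18.394,-15.394) -> (10.192,-7.192) [heading=135, draw]
FD 2.1: (10.192,-7.192) -> (8.707,-5.707) [heading=135, draw]
RT 40: heading 135 -> 95
RT 180: heading 95 -> 275
FD 9.3: (8.707,-5.707) -> (9.518,-14.972) [heading=275, draw]
Final: pos=(9.518,-14.972), heading=275, 4 segment(s) drawn

Start position: (8, -5)
Final position: (9.518, -14.972)
Distance = 10.087; >= 1e-6 -> NOT closed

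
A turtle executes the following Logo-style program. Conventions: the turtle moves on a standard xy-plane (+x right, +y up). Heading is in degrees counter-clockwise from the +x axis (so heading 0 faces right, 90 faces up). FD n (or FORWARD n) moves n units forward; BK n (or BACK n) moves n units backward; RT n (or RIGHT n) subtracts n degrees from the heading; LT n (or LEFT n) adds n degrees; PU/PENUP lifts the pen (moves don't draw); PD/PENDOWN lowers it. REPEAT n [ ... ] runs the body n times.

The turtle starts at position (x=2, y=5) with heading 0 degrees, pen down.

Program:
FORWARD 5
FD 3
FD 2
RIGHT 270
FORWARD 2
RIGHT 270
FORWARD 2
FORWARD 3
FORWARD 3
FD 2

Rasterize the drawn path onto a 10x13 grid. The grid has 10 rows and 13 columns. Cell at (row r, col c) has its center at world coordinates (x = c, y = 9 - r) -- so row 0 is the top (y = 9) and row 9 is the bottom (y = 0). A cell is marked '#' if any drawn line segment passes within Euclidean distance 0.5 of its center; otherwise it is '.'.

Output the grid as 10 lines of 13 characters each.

Segment 0: (2,5) -> (7,5)
Segment 1: (7,5) -> (10,5)
Segment 2: (10,5) -> (12,5)
Segment 3: (12,5) -> (12,7)
Segment 4: (12,7) -> (10,7)
Segment 5: (10,7) -> (7,7)
Segment 6: (7,7) -> (4,7)
Segment 7: (4,7) -> (2,7)

Answer: .............
.............
..###########
............#
..###########
.............
.............
.............
.............
.............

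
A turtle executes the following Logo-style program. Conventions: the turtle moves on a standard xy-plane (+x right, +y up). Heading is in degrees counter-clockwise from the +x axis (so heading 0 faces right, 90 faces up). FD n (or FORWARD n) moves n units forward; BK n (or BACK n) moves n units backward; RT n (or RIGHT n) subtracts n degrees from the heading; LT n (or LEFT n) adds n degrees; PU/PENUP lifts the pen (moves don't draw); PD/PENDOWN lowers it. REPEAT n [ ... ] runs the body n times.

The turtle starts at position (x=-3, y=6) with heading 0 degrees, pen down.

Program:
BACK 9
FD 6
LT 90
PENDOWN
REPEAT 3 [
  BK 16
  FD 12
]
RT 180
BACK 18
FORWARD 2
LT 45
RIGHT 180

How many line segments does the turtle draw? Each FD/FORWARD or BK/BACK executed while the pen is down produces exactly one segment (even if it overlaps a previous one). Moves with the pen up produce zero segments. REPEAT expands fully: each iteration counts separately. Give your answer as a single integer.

Executing turtle program step by step:
Start: pos=(-3,6), heading=0, pen down
BK 9: (-3,6) -> (-12,6) [heading=0, draw]
FD 6: (-12,6) -> (-6,6) [heading=0, draw]
LT 90: heading 0 -> 90
PD: pen down
REPEAT 3 [
  -- iteration 1/3 --
  BK 16: (-6,6) -> (-6,-10) [heading=90, draw]
  FD 12: (-6,-10) -> (-6,2) [heading=90, draw]
  -- iteration 2/3 --
  BK 16: (-6,2) -> (-6,-14) [heading=90, draw]
  FD 12: (-6,-14) -> (-6,-2) [heading=90, draw]
  -- iteration 3/3 --
  BK 16: (-6,-2) -> (-6,-18) [heading=90, draw]
  FD 12: (-6,-18) -> (-6,-6) [heading=90, draw]
]
RT 180: heading 90 -> 270
BK 18: (-6,-6) -> (-6,12) [heading=270, draw]
FD 2: (-6,12) -> (-6,10) [heading=270, draw]
LT 45: heading 270 -> 315
RT 180: heading 315 -> 135
Final: pos=(-6,10), heading=135, 10 segment(s) drawn
Segments drawn: 10

Answer: 10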